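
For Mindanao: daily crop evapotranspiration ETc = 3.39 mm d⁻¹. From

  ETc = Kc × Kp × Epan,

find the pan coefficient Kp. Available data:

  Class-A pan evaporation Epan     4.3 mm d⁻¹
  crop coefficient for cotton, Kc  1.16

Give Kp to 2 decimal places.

ETc = Kc × Kp × Epan  ⇒  Kp = ETc / (Kc × Epan)
Kp = 3.39 / (1.16 × 4.3) = 3.39 / 4.988 = 0.6796

0.68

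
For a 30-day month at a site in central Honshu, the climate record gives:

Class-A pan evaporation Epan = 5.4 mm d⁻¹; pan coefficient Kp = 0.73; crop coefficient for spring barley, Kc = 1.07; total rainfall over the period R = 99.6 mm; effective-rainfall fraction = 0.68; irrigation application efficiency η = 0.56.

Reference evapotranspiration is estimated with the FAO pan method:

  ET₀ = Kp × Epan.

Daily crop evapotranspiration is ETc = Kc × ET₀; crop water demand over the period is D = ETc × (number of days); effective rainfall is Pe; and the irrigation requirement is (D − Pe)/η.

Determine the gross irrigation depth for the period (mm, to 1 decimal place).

ET₀ = 0.73 × 5.4 = 3.9420 mm/d
ETc = Kc × ET₀ = 1.07 × 3.9420 = 4.2179 mm/d
Crop demand D = ETc × 30 d = 4.2179 × 30 = 126.537 mm
Pe = 0.68 × 99.6 = 67.728 mm
D − Pe = 126.537 − 67.728 = 58.809 mm
Gross irrigation = 58.809 / 0.56 = 105.016 mm

105.0 mm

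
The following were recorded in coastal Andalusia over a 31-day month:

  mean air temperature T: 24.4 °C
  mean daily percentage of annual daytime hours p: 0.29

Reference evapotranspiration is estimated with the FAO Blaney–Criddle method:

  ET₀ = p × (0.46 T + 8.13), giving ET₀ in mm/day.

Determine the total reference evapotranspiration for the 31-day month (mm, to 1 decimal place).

ET₀ = 0.29 × (0.46 × 24.4 + 8.13) = 0.29 × 19.354 = 5.6127 mm/d
Monthly total = 5.6127 × 31 = 173.994 mm

174.0 mm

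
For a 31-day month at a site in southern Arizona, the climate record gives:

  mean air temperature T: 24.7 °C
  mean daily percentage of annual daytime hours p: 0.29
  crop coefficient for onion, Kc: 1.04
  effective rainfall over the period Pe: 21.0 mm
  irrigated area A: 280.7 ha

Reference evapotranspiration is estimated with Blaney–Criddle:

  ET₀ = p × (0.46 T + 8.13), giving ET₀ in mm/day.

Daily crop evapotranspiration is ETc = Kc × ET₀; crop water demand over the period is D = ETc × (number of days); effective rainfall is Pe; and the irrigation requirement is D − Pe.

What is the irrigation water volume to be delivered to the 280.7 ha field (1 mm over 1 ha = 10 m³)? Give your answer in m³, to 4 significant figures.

452600 m³

ET₀ = 0.29 × (0.46 × 24.7 + 8.13) = 0.29 × 19.492 = 5.6527 mm/d
ETc = Kc × ET₀ = 1.04 × 5.6527 = 5.8788 mm/d
Crop demand D = ETc × 31 d = 5.8788 × 31 = 182.243 mm
D − Pe = 182.243 − 21.0 = 161.243 mm
Volume = 161.243 mm × 280.7 ha × 10 = 452609.1 m³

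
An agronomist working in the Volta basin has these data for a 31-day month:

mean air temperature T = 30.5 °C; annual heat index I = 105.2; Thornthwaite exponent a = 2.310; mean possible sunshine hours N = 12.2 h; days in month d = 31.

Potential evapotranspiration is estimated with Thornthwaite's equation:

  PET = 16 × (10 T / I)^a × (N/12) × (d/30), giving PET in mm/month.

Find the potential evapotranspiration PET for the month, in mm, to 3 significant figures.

197 mm

10T/I = 10 × 30.5 / 105.2 = 2.8992
(10T/I)^a = 2.8992^2.310 = 11.6913
Uncorrected PET = 16 × 11.6913 = 187.061 mm
Correction = (N/12)(d/30) = (12.2/12)(31/30) = 1.0506
PET = 187.061 × 1.0506 = 196.526 mm/month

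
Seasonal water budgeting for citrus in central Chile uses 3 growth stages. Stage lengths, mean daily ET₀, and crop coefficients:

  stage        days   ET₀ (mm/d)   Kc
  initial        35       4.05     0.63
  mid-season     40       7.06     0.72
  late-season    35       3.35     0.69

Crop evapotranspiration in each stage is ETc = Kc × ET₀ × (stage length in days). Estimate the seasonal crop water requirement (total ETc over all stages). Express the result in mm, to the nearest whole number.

374 mm

initial: 0.63 × 4.05 × 35 = 89.30 mm
mid-season: 0.72 × 7.06 × 40 = 203.33 mm
late-season: 0.69 × 3.35 × 35 = 80.90 mm
Seasonal total = 373.53 mm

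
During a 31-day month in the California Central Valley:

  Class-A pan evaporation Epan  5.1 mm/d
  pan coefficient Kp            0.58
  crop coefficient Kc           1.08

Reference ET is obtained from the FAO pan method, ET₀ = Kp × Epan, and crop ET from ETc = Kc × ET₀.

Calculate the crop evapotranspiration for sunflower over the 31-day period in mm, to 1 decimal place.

ET₀ = 0.58 × 5.1 = 2.9580 mm/d
ETc = Kc × ET₀ = 1.08 × 2.9580 = 3.1946 mm/d
Over 31 days: 3.1946 × 31 = 99.033 mm

99.0 mm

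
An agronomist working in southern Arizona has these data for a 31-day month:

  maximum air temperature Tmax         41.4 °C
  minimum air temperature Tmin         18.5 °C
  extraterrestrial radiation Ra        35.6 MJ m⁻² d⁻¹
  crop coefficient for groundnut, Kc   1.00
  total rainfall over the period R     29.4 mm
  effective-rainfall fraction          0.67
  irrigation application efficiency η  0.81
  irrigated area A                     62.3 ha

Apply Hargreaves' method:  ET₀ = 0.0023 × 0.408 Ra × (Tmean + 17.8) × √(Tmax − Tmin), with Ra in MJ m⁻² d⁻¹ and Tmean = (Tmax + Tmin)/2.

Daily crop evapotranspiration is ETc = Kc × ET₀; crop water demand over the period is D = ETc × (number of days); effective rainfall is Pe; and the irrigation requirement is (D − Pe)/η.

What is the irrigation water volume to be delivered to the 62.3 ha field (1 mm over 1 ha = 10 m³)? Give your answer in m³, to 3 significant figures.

167000 m³

Tmean = (41.4 + 18.5)/2 = 29.95 °C
0.408 Ra = 0.408 × 35.6 = 14.5248 mm/d equivalent
ET₀ = 0.0023 × 14.5248 × (29.95 + 17.8) × √22.9 = 0.0023 × 14.5248 × 47.75 × 4.7854 = 7.6336 mm/d
ETc = Kc × ET₀ = 1.00 × 7.6336 = 7.6336 mm/d
Crop demand D = ETc × 31 d = 7.6336 × 31 = 236.642 mm
Pe = 0.67 × 29.4 = 19.698 mm
D − Pe = 236.642 − 19.698 = 216.944 mm
Gross irrigation = 216.944 / 0.81 = 267.832 mm
Volume = 267.832 mm × 62.3 ha × 10 = 166859.3 m³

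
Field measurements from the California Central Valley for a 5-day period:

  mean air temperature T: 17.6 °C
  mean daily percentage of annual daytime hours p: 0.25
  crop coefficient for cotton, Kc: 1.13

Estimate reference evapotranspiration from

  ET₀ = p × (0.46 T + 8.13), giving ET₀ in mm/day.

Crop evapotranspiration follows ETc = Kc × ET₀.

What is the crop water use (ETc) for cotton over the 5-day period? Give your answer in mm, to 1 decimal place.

22.9 mm

ET₀ = 0.25 × (0.46 × 17.6 + 8.13) = 0.25 × 16.226 = 4.0565 mm/d
ETc = Kc × ET₀ = 1.13 × 4.0565 = 4.5838 mm/d
Over 5 days: 4.5838 × 5 = 22.919 mm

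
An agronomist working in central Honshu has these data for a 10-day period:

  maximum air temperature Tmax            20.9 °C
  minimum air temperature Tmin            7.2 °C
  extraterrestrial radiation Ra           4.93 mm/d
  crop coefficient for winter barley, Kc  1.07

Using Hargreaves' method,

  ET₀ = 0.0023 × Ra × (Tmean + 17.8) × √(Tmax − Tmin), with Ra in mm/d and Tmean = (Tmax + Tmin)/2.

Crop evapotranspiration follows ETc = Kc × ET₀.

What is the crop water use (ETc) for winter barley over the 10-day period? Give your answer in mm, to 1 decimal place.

14.3 mm

Tmean = (20.9 + 7.2)/2 = 14.05 °C
ET₀ = 0.0023 × 4.93 × (14.05 + 17.8) × √13.7 = 0.0023 × 4.93 × 31.85 × 3.7014 = 1.3368 mm/d
ETc = Kc × ET₀ = 1.07 × 1.3368 = 1.4304 mm/d
Over 10 days: 1.4304 × 10 = 14.304 mm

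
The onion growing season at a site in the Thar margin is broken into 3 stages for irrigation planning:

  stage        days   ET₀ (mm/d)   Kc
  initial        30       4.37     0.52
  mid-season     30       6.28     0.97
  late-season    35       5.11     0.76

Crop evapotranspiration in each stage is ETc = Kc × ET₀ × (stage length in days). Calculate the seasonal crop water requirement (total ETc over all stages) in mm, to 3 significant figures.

387 mm

initial: 0.52 × 4.37 × 30 = 68.17 mm
mid-season: 0.97 × 6.28 × 30 = 182.75 mm
late-season: 0.76 × 5.11 × 35 = 135.93 mm
Seasonal total = 386.85 mm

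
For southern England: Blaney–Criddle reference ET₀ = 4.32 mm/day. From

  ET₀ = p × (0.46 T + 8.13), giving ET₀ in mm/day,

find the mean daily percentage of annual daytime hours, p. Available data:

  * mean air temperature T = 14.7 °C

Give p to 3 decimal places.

0.290

p = ET₀ / (0.46 T + 8.13) = 4.32 / (0.46 × 14.7 + 8.13) = 4.32 / 14.892 = 0.2901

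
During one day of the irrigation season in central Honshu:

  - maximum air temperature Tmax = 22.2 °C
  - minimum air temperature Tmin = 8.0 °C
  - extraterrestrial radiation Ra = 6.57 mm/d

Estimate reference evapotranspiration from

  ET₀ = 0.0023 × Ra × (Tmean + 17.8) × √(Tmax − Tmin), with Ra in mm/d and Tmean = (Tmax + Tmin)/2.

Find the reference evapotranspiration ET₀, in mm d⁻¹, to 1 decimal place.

1.9 mm d⁻¹

Tmean = (22.2 + 8.0)/2 = 15.10 °C
ET₀ = 0.0023 × 6.57 × (15.10 + 17.8) × √14.2 = 0.0023 × 6.57 × 32.90 × 3.7683 = 1.8734 mm/d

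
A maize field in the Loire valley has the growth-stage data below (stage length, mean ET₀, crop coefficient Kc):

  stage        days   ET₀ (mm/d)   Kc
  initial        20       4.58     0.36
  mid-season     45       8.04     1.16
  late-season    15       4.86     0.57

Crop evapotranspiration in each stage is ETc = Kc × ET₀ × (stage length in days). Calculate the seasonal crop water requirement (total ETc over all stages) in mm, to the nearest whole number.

494 mm

initial: 0.36 × 4.58 × 20 = 32.98 mm
mid-season: 1.16 × 8.04 × 45 = 419.69 mm
late-season: 0.57 × 4.86 × 15 = 41.55 mm
Seasonal total = 494.22 mm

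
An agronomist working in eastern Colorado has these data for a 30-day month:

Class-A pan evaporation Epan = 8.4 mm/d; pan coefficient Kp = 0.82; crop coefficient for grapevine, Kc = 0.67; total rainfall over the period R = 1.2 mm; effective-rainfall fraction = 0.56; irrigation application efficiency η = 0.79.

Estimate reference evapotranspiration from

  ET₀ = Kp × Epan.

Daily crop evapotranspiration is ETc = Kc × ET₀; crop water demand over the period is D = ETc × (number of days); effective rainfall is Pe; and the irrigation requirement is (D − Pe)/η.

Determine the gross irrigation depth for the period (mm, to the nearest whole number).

174 mm

ET₀ = 0.82 × 8.4 = 6.8880 mm/d
ETc = Kc × ET₀ = 0.67 × 6.8880 = 4.6150 mm/d
Crop demand D = ETc × 30 d = 4.6150 × 30 = 138.450 mm
Pe = 0.56 × 1.2 = 0.672 mm
D − Pe = 138.450 − 0.672 = 137.778 mm
Gross irrigation = 137.778 / 0.79 = 174.403 mm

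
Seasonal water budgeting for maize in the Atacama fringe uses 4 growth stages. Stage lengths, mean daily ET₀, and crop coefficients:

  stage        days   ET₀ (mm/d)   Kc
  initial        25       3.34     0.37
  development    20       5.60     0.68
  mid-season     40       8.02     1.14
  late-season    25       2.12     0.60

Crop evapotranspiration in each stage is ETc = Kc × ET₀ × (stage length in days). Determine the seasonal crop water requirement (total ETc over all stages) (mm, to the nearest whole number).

505 mm

initial: 0.37 × 3.34 × 25 = 30.90 mm
development: 0.68 × 5.60 × 20 = 76.16 mm
mid-season: 1.14 × 8.02 × 40 = 365.71 mm
late-season: 0.60 × 2.12 × 25 = 31.80 mm
Seasonal total = 504.57 mm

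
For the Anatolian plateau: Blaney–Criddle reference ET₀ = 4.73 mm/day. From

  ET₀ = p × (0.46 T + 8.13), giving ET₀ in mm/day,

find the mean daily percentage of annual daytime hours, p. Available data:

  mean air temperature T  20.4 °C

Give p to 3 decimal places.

p = ET₀ / (0.46 T + 8.13) = 4.73 / (0.46 × 20.4 + 8.13) = 4.73 / 17.514 = 0.2701

0.270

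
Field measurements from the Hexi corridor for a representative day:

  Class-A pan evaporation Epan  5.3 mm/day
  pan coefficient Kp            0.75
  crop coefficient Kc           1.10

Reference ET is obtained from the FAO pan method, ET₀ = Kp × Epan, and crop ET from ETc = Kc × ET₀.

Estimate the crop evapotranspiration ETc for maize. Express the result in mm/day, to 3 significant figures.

4.37 mm/day

ET₀ = 0.75 × 5.3 = 3.9750 mm/d
ETc = Kc × ET₀ = 1.10 × 3.9750 = 4.3725 mm/d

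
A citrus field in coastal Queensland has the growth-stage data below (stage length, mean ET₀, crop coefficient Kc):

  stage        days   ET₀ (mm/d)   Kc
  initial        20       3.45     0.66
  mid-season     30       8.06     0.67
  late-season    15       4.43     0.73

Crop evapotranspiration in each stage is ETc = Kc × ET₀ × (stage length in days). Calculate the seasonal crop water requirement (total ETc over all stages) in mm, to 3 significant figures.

initial: 0.66 × 3.45 × 20 = 45.54 mm
mid-season: 0.67 × 8.06 × 30 = 162.01 mm
late-season: 0.73 × 4.43 × 15 = 48.51 mm
Seasonal total = 256.06 mm

256 mm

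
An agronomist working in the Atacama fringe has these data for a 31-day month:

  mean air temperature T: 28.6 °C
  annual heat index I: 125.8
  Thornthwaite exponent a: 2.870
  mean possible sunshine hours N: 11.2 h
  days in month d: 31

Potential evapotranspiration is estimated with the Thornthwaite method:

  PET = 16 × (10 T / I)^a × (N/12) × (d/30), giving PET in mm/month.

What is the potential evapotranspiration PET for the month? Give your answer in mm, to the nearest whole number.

10T/I = 10 × 28.6 / 125.8 = 2.2734
(10T/I)^a = 2.2734^2.870 = 10.5599
Uncorrected PET = 16 × 10.5599 = 168.958 mm
Correction = (N/12)(d/30) = (11.2/12)(31/30) = 0.9644
PET = 168.958 × 0.9644 = 162.943 mm/month

163 mm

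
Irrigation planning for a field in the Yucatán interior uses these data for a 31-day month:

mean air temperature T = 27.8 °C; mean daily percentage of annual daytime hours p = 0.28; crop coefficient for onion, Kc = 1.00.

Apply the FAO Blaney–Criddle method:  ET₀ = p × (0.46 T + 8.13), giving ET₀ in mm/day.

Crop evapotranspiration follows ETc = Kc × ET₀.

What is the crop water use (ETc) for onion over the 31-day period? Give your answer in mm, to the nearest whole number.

ET₀ = 0.28 × (0.46 × 27.8 + 8.13) = 0.28 × 20.918 = 5.8570 mm/d
ETc = Kc × ET₀ = 1.00 × 5.8570 = 5.8570 mm/d
Over 31 days: 5.8570 × 31 = 181.567 mm

182 mm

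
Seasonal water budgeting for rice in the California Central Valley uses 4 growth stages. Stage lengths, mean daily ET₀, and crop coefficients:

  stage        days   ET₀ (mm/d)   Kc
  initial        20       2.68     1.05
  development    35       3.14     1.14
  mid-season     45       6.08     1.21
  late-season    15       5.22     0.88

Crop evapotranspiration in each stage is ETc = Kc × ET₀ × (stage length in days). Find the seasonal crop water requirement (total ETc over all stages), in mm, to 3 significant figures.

initial: 1.05 × 2.68 × 20 = 56.28 mm
development: 1.14 × 3.14 × 35 = 125.29 mm
mid-season: 1.21 × 6.08 × 45 = 331.06 mm
late-season: 0.88 × 5.22 × 15 = 68.90 mm
Seasonal total = 581.53 mm

582 mm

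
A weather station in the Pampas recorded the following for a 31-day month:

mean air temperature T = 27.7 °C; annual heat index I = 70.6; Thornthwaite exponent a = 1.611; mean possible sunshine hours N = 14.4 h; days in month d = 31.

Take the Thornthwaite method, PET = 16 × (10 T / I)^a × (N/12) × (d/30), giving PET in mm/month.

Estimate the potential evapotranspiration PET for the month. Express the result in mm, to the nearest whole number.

10T/I = 10 × 27.7 / 70.6 = 3.9235
(10T/I)^a = 3.9235^1.611 = 9.0450
Uncorrected PET = 16 × 9.0450 = 144.720 mm
Correction = (N/12)(d/30) = (14.4/12)(31/30) = 1.2400
PET = 144.720 × 1.2400 = 179.453 mm/month

179 mm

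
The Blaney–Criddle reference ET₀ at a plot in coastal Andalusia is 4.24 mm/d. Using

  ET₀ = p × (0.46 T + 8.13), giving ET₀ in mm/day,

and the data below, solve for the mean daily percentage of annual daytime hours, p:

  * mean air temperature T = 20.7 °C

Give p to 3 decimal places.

0.240

p = ET₀ / (0.46 T + 8.13) = 4.24 / (0.46 × 20.7 + 8.13) = 4.24 / 17.652 = 0.2402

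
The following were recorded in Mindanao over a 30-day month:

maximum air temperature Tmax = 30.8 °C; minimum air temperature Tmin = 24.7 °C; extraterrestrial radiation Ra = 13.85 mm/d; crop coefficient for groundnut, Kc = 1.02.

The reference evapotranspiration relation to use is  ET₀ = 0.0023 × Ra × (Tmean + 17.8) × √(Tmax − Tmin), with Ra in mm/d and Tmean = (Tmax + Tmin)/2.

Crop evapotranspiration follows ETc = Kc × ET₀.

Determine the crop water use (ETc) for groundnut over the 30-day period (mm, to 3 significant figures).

110 mm

Tmean = (30.8 + 24.7)/2 = 27.75 °C
ET₀ = 0.0023 × 13.85 × (27.75 + 17.8) × √6.1 = 0.0023 × 13.85 × 45.55 × 2.4698 = 3.5837 mm/d
ETc = Kc × ET₀ = 1.02 × 3.5837 = 3.6554 mm/d
Over 30 days: 3.6554 × 30 = 109.662 mm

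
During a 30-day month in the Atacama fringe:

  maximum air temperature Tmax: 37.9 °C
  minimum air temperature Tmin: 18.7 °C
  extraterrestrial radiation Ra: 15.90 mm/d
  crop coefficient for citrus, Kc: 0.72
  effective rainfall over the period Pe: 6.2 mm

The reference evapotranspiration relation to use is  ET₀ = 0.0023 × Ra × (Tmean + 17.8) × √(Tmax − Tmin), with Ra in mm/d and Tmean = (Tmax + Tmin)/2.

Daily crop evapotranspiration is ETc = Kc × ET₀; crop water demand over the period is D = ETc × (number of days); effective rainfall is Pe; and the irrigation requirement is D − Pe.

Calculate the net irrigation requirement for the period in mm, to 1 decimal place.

Tmean = (37.9 + 18.7)/2 = 28.30 °C
ET₀ = 0.0023 × 15.90 × (28.30 + 17.8) × √19.2 = 0.0023 × 15.90 × 46.10 × 4.3818 = 7.3872 mm/d
ETc = Kc × ET₀ = 0.72 × 7.3872 = 5.3188 mm/d
Crop demand D = ETc × 30 d = 5.3188 × 30 = 159.564 mm
D − Pe = 159.564 − 6.2 = 153.364 mm

153.4 mm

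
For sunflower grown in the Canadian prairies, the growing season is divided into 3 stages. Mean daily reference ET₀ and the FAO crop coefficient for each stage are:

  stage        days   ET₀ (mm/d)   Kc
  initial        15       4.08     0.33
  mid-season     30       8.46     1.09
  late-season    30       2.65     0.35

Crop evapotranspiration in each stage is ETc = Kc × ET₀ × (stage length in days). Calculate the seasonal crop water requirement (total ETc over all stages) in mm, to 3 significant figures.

initial: 0.33 × 4.08 × 15 = 20.20 mm
mid-season: 1.09 × 8.46 × 30 = 276.64 mm
late-season: 0.35 × 2.65 × 30 = 27.83 mm
Seasonal total = 324.67 mm

325 mm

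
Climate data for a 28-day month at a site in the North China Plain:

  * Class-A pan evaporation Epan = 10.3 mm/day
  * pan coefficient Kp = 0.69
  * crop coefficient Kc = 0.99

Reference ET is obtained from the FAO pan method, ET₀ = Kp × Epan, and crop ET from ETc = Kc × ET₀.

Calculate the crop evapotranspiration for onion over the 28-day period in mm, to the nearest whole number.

197 mm

ET₀ = 0.69 × 10.3 = 7.1070 mm/d
ETc = Kc × ET₀ = 0.99 × 7.1070 = 7.0359 mm/d
Over 28 days: 7.0359 × 28 = 197.005 mm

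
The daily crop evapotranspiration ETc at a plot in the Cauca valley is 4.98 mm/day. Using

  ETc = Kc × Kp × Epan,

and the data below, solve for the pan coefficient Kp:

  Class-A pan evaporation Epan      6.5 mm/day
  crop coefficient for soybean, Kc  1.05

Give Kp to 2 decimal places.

0.73

ETc = Kc × Kp × Epan  ⇒  Kp = ETc / (Kc × Epan)
Kp = 4.98 / (1.05 × 6.5) = 4.98 / 6.825 = 0.7297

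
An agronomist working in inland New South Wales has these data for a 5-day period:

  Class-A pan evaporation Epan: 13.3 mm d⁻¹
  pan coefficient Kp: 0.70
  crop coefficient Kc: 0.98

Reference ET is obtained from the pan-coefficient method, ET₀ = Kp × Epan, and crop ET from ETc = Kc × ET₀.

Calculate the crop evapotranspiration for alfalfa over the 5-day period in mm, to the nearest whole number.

46 mm

ET₀ = 0.70 × 13.3 = 9.3100 mm/d
ETc = Kc × ET₀ = 0.98 × 9.3100 = 9.1238 mm/d
Over 5 days: 9.1238 × 5 = 45.619 mm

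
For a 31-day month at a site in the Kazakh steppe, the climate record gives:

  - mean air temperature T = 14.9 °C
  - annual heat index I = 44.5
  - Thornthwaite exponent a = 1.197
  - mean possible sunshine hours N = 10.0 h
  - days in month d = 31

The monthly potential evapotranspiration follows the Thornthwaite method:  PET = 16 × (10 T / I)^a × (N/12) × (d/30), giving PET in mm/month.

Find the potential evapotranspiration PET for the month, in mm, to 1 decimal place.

58.5 mm

10T/I = 10 × 14.9 / 44.5 = 3.3483
(10T/I)^a = 3.3483^1.197 = 4.2483
Uncorrected PET = 16 × 4.2483 = 67.973 mm
Correction = (N/12)(d/30) = (10.0/12)(31/30) = 0.8611
PET = 67.973 × 0.8611 = 58.532 mm/month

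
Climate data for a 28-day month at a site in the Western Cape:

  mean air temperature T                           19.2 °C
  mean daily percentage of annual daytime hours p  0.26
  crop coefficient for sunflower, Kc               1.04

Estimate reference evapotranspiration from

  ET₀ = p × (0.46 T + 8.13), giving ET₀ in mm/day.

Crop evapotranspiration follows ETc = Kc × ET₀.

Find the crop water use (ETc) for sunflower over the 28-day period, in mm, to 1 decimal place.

ET₀ = 0.26 × (0.46 × 19.2 + 8.13) = 0.26 × 16.962 = 4.4101 mm/d
ETc = Kc × ET₀ = 1.04 × 4.4101 = 4.5865 mm/d
Over 28 days: 4.5865 × 28 = 128.422 mm

128.4 mm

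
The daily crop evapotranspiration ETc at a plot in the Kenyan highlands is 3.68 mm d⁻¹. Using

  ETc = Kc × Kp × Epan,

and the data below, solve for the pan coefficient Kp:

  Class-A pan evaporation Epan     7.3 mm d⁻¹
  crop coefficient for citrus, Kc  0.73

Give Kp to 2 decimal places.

ETc = Kc × Kp × Epan  ⇒  Kp = ETc / (Kc × Epan)
Kp = 3.68 / (0.73 × 7.3) = 3.68 / 5.329 = 0.6906

0.69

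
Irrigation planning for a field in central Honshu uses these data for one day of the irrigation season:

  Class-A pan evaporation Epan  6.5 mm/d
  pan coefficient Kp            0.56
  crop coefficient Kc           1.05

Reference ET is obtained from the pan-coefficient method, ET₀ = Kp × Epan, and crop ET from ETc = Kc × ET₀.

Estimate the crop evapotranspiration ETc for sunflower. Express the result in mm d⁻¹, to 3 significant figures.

3.82 mm d⁻¹

ET₀ = 0.56 × 6.5 = 3.6400 mm/d
ETc = Kc × ET₀ = 1.05 × 3.6400 = 3.8220 mm/d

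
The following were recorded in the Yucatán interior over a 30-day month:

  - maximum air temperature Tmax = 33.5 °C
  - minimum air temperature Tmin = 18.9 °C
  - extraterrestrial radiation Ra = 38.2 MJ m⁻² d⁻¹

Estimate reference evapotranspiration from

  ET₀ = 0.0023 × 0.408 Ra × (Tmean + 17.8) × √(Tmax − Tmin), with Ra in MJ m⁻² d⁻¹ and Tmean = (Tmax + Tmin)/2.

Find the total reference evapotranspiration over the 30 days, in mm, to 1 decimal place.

Tmean = (33.5 + 18.9)/2 = 26.20 °C
0.408 Ra = 0.408 × 38.2 = 15.5856 mm/d equivalent
ET₀ = 0.0023 × 15.5856 × (26.20 + 17.8) × √14.6 = 0.0023 × 15.5856 × 44.00 × 3.8210 = 6.0267 mm/d
Over 30 days: 6.0267 × 30 = 180.801 mm

180.8 mm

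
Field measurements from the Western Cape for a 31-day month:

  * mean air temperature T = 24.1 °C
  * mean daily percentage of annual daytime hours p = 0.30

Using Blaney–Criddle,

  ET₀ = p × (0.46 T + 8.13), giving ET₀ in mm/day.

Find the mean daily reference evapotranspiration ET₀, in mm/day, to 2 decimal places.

ET₀ = 0.30 × (0.46 × 24.1 + 8.13) = 0.30 × 19.216 = 5.7648 mm/d

5.76 mm/day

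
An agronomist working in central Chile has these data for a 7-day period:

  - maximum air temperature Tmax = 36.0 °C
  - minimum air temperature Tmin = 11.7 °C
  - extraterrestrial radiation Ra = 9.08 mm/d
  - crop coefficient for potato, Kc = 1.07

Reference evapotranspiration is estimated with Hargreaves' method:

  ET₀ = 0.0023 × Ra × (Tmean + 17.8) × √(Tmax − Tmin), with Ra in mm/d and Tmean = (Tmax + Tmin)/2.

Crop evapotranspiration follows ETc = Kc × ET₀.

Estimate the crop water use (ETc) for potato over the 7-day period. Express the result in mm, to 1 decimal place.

Tmean = (36.0 + 11.7)/2 = 23.85 °C
ET₀ = 0.0023 × 9.08 × (23.85 + 17.8) × √24.3 = 0.0023 × 9.08 × 41.65 × 4.9295 = 4.2878 mm/d
ETc = Kc × ET₀ = 1.07 × 4.2878 = 4.5879 mm/d
Over 7 days: 4.5879 × 7 = 32.115 mm

32.1 mm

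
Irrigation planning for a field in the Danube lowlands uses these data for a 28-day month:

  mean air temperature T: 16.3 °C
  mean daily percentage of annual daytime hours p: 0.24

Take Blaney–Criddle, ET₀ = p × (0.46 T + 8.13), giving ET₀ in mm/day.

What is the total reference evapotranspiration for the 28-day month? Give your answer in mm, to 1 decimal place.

105.0 mm

ET₀ = 0.24 × (0.46 × 16.3 + 8.13) = 0.24 × 15.628 = 3.7507 mm/d
Monthly total = 3.7507 × 28 = 105.020 mm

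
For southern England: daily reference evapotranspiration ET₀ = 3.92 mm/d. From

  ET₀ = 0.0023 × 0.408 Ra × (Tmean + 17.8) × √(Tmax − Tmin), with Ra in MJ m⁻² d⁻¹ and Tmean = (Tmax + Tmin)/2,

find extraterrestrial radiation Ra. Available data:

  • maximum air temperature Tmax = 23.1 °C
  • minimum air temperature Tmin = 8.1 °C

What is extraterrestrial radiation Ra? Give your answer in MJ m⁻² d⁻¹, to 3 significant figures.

32.3 MJ m⁻² d⁻¹

Tmean = (23.1+8.1)/2 = 15.60 °C; ΔT = 15.0
Ra = ET₀ / [0.0023 × 0.408 × (Tmean+17.8) × √ΔT]
   = 3.92 / (0.0023 × 0.408 × 33.40 × 3.8730) = 32.293 MJ m⁻² d⁻¹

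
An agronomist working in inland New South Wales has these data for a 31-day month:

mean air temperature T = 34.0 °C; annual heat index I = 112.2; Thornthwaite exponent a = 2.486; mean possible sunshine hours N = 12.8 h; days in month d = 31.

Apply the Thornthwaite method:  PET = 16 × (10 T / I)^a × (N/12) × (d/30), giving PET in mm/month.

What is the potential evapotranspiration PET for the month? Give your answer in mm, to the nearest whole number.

278 mm

10T/I = 10 × 34.0 / 112.2 = 3.0303
(10T/I)^a = 3.0303^2.486 = 15.7389
Uncorrected PET = 16 × 15.7389 = 251.822 mm
Correction = (N/12)(d/30) = (12.8/12)(31/30) = 1.1022
PET = 251.822 × 1.1022 = 277.558 mm/month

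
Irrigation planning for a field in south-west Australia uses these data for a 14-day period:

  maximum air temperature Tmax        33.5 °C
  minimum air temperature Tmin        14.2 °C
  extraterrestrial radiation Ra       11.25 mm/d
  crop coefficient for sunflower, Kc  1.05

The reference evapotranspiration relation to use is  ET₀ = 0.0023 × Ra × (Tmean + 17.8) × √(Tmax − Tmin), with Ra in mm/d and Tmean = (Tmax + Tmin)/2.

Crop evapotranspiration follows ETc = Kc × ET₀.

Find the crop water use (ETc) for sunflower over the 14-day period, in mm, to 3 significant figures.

Tmean = (33.5 + 14.2)/2 = 23.85 °C
ET₀ = 0.0023 × 11.25 × (23.85 + 17.8) × √19.3 = 0.0023 × 11.25 × 41.65 × 4.3932 = 4.7345 mm/d
ETc = Kc × ET₀ = 1.05 × 4.7345 = 4.9712 mm/d
Over 14 days: 4.9712 × 14 = 69.597 mm

69.6 mm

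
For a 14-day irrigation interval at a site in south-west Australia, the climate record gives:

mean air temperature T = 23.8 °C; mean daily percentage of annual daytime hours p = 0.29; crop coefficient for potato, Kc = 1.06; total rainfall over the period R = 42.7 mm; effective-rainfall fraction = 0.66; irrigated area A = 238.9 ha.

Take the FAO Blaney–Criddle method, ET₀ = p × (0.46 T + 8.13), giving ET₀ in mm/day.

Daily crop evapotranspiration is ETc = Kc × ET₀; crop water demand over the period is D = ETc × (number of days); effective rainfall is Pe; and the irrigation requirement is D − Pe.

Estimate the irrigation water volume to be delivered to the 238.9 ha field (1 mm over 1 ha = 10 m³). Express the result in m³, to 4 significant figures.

128800 m³

ET₀ = 0.29 × (0.46 × 23.8 + 8.13) = 0.29 × 19.078 = 5.5326 mm/d
ETc = Kc × ET₀ = 1.06 × 5.5326 = 5.8646 mm/d
Crop demand D = ETc × 14 d = 5.8646 × 14 = 82.104 mm
Pe = 0.66 × 42.7 = 28.182 mm
D − Pe = 82.104 − 28.182 = 53.922 mm
Volume = 53.922 mm × 238.9 ha × 10 = 128819.7 m³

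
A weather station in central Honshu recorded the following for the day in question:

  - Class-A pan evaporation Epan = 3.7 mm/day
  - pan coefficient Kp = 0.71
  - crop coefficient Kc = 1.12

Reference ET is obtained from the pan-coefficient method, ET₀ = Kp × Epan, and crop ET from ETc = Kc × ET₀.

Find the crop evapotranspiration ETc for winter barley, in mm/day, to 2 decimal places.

2.94 mm/day

ET₀ = 0.71 × 3.7 = 2.6270 mm/d
ETc = Kc × ET₀ = 1.12 × 2.6270 = 2.9422 mm/d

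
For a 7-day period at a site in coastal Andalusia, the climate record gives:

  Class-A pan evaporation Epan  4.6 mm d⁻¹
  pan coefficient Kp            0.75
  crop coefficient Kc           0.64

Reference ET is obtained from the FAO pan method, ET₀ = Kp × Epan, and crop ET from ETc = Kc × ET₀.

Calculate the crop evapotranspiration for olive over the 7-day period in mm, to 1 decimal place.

ET₀ = 0.75 × 4.6 = 3.4500 mm/d
ETc = Kc × ET₀ = 0.64 × 3.4500 = 2.2080 mm/d
Over 7 days: 2.2080 × 7 = 15.456 mm

15.5 mm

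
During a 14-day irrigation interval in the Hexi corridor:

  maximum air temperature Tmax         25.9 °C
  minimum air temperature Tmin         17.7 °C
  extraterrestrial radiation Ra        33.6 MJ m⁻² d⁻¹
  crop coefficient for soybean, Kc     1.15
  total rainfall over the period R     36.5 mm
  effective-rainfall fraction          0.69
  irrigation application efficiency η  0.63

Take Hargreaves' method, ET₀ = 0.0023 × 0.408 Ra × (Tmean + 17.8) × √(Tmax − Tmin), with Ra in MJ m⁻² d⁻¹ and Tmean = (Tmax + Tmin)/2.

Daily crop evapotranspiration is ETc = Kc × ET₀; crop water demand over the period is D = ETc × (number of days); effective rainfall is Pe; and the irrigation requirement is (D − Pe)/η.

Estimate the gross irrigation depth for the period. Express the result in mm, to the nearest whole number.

51 mm

Tmean = (25.9 + 17.7)/2 = 21.80 °C
0.408 Ra = 0.408 × 33.6 = 13.7088 mm/d equivalent
ET₀ = 0.0023 × 13.7088 × (21.80 + 17.8) × √8.2 = 0.0023 × 13.7088 × 39.60 × 2.8636 = 3.5755 mm/d
ETc = Kc × ET₀ = 1.15 × 3.5755 = 4.1118 mm/d
Crop demand D = ETc × 14 d = 4.1118 × 14 = 57.565 mm
Pe = 0.69 × 36.5 = 25.185 mm
D − Pe = 57.565 − 25.185 = 32.380 mm
Gross irrigation = 32.380 / 0.63 = 51.397 mm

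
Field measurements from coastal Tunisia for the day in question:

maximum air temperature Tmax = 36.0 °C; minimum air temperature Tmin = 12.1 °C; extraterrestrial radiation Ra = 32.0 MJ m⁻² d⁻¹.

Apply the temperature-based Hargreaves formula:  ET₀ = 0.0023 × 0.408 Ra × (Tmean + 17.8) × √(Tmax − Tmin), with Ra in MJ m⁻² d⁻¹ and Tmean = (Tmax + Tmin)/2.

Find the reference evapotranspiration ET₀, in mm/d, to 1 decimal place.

6.1 mm/d

Tmean = (36.0 + 12.1)/2 = 24.05 °C
0.408 Ra = 0.408 × 32.0 = 13.0560 mm/d equivalent
ET₀ = 0.0023 × 13.0560 × (24.05 + 17.8) × √23.9 = 0.0023 × 13.0560 × 41.85 × 4.8888 = 6.1438 mm/d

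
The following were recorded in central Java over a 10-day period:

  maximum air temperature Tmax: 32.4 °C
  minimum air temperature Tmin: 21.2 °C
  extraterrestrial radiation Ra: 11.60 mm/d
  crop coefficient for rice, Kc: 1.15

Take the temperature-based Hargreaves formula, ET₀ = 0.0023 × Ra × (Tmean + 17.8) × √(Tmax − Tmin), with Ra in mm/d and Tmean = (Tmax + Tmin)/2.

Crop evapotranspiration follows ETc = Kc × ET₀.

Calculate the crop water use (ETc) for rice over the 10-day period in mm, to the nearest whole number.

Tmean = (32.4 + 21.2)/2 = 26.80 °C
ET₀ = 0.0023 × 11.60 × (26.80 + 17.8) × √11.2 = 0.0023 × 11.60 × 44.60 × 3.3466 = 3.9822 mm/d
ETc = Kc × ET₀ = 1.15 × 3.9822 = 4.5795 mm/d
Over 10 days: 4.5795 × 10 = 45.795 mm

46 mm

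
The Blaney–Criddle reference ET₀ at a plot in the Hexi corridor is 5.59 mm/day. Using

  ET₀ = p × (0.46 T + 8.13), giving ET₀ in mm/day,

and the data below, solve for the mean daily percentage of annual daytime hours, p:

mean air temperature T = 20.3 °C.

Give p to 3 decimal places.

p = ET₀ / (0.46 T + 8.13) = 5.59 / (0.46 × 20.3 + 8.13) = 5.59 / 17.468 = 0.3200

0.320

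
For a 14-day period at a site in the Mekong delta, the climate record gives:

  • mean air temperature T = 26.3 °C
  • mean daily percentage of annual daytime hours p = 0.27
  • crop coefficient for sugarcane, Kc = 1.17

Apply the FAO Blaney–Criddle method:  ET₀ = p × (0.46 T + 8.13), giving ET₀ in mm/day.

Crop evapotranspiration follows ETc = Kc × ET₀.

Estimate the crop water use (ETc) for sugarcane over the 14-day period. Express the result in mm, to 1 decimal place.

89.5 mm

ET₀ = 0.27 × (0.46 × 26.3 + 8.13) = 0.27 × 20.228 = 5.4616 mm/d
ETc = Kc × ET₀ = 1.17 × 5.4616 = 6.3901 mm/d
Over 14 days: 6.3901 × 14 = 89.461 mm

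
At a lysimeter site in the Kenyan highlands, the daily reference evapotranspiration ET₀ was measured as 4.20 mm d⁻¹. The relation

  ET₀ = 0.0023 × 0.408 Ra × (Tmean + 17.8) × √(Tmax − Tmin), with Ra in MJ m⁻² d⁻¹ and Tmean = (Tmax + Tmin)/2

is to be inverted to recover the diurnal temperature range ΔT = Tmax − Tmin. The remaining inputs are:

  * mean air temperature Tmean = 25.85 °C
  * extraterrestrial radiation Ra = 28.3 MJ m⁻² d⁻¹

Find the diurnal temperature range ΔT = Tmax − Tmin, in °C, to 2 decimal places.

13.13 °C

√ΔT = ET₀ / [0.0023 × 0.408 × Ra × (Tmean+17.8)] = 4.20 / (0.0023 × 11.5464 × 43.65) = 3.6232
ΔT = 3.6232² = 13.128 °C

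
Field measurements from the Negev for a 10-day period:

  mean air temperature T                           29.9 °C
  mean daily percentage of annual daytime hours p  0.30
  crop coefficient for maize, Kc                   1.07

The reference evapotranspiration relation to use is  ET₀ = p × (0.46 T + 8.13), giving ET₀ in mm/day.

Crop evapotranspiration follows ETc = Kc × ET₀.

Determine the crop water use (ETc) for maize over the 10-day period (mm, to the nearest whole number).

ET₀ = 0.30 × (0.46 × 29.9 + 8.13) = 0.30 × 21.884 = 6.5652 mm/d
ETc = Kc × ET₀ = 1.07 × 6.5652 = 7.0248 mm/d
Over 10 days: 7.0248 × 10 = 70.248 mm

70 mm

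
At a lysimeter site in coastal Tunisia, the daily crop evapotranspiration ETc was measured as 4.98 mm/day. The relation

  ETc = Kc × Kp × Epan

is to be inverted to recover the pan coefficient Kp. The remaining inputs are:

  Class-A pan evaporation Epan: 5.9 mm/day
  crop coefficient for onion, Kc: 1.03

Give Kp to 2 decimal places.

0.82

ETc = Kc × Kp × Epan  ⇒  Kp = ETc / (Kc × Epan)
Kp = 4.98 / (1.03 × 5.9) = 4.98 / 6.077 = 0.8195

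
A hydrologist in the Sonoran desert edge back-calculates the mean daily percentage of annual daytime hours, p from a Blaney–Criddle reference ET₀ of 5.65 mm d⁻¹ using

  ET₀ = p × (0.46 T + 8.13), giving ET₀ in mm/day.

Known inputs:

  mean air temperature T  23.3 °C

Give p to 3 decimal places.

0.300

p = ET₀ / (0.46 T + 8.13) = 5.65 / (0.46 × 23.3 + 8.13) = 5.65 / 18.848 = 0.2998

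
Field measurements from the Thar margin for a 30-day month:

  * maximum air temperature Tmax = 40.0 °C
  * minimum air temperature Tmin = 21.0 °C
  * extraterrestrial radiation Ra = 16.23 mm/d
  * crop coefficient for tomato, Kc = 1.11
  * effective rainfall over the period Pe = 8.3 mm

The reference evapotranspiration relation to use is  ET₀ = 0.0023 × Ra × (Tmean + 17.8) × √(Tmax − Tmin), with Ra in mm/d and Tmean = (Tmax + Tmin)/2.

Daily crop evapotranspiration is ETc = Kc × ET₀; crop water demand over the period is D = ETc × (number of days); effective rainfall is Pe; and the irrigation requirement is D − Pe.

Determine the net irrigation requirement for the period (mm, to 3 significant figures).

Tmean = (40.0 + 21.0)/2 = 30.50 °C
ET₀ = 0.0023 × 16.23 × (30.50 + 17.8) × √19.0 = 0.0023 × 16.23 × 48.30 × 4.3589 = 7.8591 mm/d
ETc = Kc × ET₀ = 1.11 × 7.8591 = 8.7236 mm/d
Crop demand D = ETc × 30 d = 8.7236 × 30 = 261.708 mm
D − Pe = 261.708 − 8.3 = 253.408 mm

253 mm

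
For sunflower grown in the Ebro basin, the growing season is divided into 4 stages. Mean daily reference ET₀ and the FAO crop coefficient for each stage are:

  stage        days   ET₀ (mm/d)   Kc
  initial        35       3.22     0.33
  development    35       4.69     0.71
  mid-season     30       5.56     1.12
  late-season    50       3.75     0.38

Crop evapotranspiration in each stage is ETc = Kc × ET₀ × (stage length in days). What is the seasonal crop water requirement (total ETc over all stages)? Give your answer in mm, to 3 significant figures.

initial: 0.33 × 3.22 × 35 = 37.19 mm
development: 0.71 × 4.69 × 35 = 116.55 mm
mid-season: 1.12 × 5.56 × 30 = 186.82 mm
late-season: 0.38 × 3.75 × 50 = 71.25 mm
Seasonal total = 411.81 mm

412 mm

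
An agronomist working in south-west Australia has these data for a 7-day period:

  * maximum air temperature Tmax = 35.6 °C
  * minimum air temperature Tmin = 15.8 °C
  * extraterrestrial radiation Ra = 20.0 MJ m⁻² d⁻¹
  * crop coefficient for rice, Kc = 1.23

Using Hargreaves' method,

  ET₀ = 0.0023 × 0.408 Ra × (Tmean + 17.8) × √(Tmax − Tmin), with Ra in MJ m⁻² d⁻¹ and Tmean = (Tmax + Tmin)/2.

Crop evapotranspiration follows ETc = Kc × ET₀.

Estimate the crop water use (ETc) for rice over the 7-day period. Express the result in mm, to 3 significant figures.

31.3 mm

Tmean = (35.6 + 15.8)/2 = 25.70 °C
0.408 Ra = 0.408 × 20.0 = 8.1600 mm/d equivalent
ET₀ = 0.0023 × 8.1600 × (25.70 + 17.8) × √19.8 = 0.0023 × 8.1600 × 43.50 × 4.4497 = 3.6328 mm/d
ETc = Kc × ET₀ = 1.23 × 3.6328 = 4.4683 mm/d
Over 7 days: 4.4683 × 7 = 31.278 mm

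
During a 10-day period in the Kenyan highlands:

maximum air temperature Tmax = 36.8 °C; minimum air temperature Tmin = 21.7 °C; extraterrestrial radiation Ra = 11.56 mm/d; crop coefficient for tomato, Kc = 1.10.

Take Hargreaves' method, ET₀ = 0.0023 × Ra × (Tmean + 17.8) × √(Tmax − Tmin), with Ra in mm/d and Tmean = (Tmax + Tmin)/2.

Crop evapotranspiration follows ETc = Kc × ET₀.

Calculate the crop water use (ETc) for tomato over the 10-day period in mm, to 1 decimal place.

53.5 mm

Tmean = (36.8 + 21.7)/2 = 29.25 °C
ET₀ = 0.0023 × 11.56 × (29.25 + 17.8) × √15.1 = 0.0023 × 11.56 × 47.05 × 3.8859 = 4.8611 mm/d
ETc = Kc × ET₀ = 1.10 × 4.8611 = 5.3472 mm/d
Over 10 days: 5.3472 × 10 = 53.472 mm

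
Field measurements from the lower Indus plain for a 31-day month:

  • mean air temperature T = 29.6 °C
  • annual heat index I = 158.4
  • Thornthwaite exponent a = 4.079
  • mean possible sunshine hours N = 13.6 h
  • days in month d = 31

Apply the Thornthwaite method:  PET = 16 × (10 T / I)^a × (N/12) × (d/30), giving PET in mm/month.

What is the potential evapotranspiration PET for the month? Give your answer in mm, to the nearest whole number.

240 mm

10T/I = 10 × 29.6 / 158.4 = 1.8687
(10T/I)^a = 1.8687^4.079 = 12.8118
Uncorrected PET = 16 × 12.8118 = 204.989 mm
Correction = (N/12)(d/30) = (13.6/12)(31/30) = 1.1711
PET = 204.989 × 1.1711 = 240.063 mm/month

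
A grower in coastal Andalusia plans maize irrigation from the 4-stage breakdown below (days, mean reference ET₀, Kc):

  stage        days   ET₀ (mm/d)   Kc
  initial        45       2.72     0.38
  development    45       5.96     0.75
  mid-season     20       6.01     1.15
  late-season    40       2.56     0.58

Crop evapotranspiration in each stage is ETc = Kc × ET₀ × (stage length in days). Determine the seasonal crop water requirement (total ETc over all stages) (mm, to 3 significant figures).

initial: 0.38 × 2.72 × 45 = 46.51 mm
development: 0.75 × 5.96 × 45 = 201.15 mm
mid-season: 1.15 × 6.01 × 20 = 138.23 mm
late-season: 0.58 × 2.56 × 40 = 59.39 mm
Seasonal total = 445.28 mm

445 mm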